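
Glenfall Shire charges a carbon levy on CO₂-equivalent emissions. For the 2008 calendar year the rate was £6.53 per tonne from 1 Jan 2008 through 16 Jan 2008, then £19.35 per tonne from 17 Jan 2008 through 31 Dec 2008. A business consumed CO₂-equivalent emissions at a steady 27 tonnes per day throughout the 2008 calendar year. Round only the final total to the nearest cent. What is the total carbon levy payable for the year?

£185,678.46

1 Jan – 16 Jan 2008: 16 days × 27 tonnes/day = 432 tonnes at £6.53/tonne → £2,820.96
17 Jan – 31 Dec 2008: 350 days × 27 tonnes/day = 9,450 tonnes at £19.35/tonne → £182,857.50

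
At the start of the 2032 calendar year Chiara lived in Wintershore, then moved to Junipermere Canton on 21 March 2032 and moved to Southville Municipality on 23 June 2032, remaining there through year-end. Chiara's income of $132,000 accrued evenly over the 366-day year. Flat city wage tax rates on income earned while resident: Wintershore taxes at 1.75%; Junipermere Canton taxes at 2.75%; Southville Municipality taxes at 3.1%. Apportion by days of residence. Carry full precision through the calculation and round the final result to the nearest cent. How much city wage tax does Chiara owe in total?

$3,583.84

Wintershore, 1 January – 20 March 2032: 80 days → $132,000 × 1.75% × 80/366 = $504.9180
Junipermere Canton, 21 March – 22 June 2032: 94 days → $132,000 × 2.75% × 94/366 = $932.2951
Southville Municipality, 23 June – 31 December 2032: 192 days → $132,000 × 3.1% × 192/366 = $2,146.6230
Total = $3,583.8361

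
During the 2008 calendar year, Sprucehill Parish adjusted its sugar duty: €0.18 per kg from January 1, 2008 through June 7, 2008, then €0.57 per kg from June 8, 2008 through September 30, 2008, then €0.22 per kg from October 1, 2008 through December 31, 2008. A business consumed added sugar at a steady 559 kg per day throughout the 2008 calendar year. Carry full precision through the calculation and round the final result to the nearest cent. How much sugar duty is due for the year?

January 1 – June 7, 2008: 159 days × 559 kg/day = 88,881 kg at €0.18/kg → €15998.58
June 8 – September 30, 2008: 115 days × 559 kg/day = 64,285 kg at €0.57/kg → €36642.45
October 1 – December 31, 2008: 92 days × 559 kg/day = 51,428 kg at €0.22/kg → €11314.16

€63955.19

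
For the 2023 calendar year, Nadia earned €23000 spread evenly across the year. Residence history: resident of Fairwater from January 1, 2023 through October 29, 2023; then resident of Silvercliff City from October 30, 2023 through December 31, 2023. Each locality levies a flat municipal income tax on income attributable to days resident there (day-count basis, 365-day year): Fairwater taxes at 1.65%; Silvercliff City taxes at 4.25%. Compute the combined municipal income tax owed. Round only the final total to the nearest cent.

€482.72

Fairwater, January 1 – October 29, 2023: 302 days → €23000 × 1.65% × 302/365 = €313.9973
Silvercliff City, October 30 – December 31, 2023: 63 days → €23000 × 4.25% × 63/365 = €168.7192
Total = €482.7164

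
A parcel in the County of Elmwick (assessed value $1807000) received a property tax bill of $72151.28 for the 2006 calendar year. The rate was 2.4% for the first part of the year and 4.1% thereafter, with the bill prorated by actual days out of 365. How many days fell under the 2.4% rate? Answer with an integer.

Let d = days at the first rate; then 365 − d days at the second rate.
$1807000 × [2.4%·d + 4.1%·(365−d)] / 365 = $72151.28
Solving gives d = 23, so the new rate took effect on 24 January 2006.

23 days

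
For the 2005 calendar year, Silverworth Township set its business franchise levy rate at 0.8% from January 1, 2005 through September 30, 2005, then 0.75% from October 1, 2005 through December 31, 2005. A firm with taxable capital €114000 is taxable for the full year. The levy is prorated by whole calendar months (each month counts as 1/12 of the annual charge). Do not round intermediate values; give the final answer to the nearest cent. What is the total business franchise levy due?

January 1 – September 30, 2005: 9 months at 0.8% → €114000 × 0.8% × 9/12 = €684.0000
October 1 – December 31, 2005: 3 months at 0.75% → €114000 × 0.75% × 3/12 = €213.7500
Total = €897.7500

€897.75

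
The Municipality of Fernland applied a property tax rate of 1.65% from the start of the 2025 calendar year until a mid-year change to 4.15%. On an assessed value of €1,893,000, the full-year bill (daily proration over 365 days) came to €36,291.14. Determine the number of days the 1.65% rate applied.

326 days

Let d = days at the first rate; then 365 − d days at the second rate.
€1,893,000 × [1.65%·d + 4.15%·(365−d)] / 365 = €36,291.14
Solving gives d = 326, so the new rate took effect on 23 November 2025.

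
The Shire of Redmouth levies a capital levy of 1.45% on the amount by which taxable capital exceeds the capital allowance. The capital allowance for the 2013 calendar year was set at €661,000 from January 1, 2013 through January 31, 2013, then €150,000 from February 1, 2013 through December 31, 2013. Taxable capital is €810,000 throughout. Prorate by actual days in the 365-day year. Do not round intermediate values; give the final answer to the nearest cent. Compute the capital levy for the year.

€8,940.70

January 1 – January 31, 2013: 31 days, exemption €661,000 → (€810,000 − €661,000) × 1.45% × 31/365 = €183.4945
February 1 – December 31, 2013: 334 days, exemption €150,000 → (€810,000 − €150,000) × 1.45% × 334/365 = €8,757.2055
Total = €8,940.7000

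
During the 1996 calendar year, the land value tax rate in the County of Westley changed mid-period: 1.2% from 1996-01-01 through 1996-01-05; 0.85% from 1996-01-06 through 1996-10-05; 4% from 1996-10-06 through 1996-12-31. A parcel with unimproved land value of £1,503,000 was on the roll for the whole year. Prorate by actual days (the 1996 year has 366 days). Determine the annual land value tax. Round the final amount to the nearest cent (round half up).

1996-01-01 to 1996-01-05: 5 days at 1.2% → £1,503,000 × 1.2% × 5/366 = £246.3934
1996-01-06 to 1996-10-05: 274 days at 0.85% → £1,503,000 × 0.85% × 274/366 = £9,564.1721
1996-10-06 to 1996-12-31: 87 days at 4% → £1,503,000 × 4% × 87/366 = £14,290.8197
Total = £24,101.3852

£24,101.39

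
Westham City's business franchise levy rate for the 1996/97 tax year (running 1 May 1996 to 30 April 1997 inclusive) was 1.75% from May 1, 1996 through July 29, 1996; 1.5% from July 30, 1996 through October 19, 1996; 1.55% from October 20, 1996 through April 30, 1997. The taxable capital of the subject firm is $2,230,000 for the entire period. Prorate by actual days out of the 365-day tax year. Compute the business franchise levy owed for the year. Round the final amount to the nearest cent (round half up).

May 1 – July 29, 1996: 90 days at 1.75% → $2,230,000 × 1.75% × 90/365 = $9,622.6027
July 30 – October 19, 1996: 82 days at 1.5% → $2,230,000 × 1.5% × 82/365 = $7,514.7945
October 20, 1996 – April 30, 1997: 193 days at 1.55% → $2,230,000 × 1.55% × 193/365 = $18,276.8356
Total = $35,414.2329

$35,414.23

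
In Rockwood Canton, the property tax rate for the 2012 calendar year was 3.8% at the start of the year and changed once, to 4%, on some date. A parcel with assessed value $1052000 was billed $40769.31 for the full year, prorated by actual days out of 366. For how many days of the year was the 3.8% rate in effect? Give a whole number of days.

228 days

Let d = days at the first rate; then 366 − d days at the second rate.
$1052000 × [3.8%·d + 4%·(366−d)] / 366 = $40769.31
Solving gives d = 228, so the new rate took effect on 16 August 2012.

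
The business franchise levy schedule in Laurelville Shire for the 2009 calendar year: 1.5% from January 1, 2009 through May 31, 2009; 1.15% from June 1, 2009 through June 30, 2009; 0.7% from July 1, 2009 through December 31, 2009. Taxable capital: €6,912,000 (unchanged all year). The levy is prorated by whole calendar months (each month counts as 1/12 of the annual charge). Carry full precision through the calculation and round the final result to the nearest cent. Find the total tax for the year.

€74,016.00

January 1 – May 31, 2009: 5 months at 1.5% → €6,912,000 × 1.5% × 5/12 = €43,200.0000
June 1 – June 30, 2009: 1 month at 1.15% → €6,912,000 × 1.15% × 1/12 = €6,624.0000
July 1 – December 31, 2009: 6 months at 0.7% → €6,912,000 × 0.7% × 6/12 = €24,192.0000
Total = €74,016.0000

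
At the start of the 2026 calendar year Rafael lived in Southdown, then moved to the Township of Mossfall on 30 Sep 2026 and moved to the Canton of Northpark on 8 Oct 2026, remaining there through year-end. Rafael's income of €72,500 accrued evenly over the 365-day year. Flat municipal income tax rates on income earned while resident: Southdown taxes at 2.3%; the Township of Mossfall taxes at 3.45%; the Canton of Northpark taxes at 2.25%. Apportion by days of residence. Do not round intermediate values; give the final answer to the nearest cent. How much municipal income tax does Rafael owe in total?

Southdown, 1 Jan – 29 Sep 2026: 272 days → €72,500 × 2.3% × 272/365 = €1,242.6301
The Township of Mossfall, 30 Sep – 7 Oct 2026: 8 days → €72,500 × 3.45% × 8/365 = €54.8219
The Canton of Northpark, 8 Oct – 31 Dec 2026: 85 days → €72,500 × 2.25% × 85/365 = €379.8801
Total = €1,677.3322

€1,677.33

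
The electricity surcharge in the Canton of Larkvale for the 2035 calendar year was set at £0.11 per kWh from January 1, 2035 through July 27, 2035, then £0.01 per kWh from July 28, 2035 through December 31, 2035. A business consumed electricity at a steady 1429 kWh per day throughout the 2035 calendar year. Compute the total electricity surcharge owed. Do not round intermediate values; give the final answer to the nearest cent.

January 1 – July 27, 2035: 208 days × 1429 kWh/day = 297,232 kWh at £0.11/kWh → £32,695.52
July 28 – December 31, 2035: 157 days × 1429 kWh/day = 224,353 kWh at £0.01/kWh → £2,243.53

£34,939.05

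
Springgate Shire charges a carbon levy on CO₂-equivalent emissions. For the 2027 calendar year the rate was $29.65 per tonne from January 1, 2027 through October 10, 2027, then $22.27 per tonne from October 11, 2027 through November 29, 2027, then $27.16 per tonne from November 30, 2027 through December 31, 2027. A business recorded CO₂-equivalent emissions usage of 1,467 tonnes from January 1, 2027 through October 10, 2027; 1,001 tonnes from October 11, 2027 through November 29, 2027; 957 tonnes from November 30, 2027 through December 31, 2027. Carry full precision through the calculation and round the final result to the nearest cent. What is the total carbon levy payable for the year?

January 1 – October 10, 2027: 1,467 tonnes at $29.65/tonne → $43,496.55
October 11 – November 29, 2027: 1,001 tonnes at $22.27/tonne → $22,292.27
November 30 – December 31, 2027: 957 tonnes at $27.16/tonne → $25,992.12

$91,780.94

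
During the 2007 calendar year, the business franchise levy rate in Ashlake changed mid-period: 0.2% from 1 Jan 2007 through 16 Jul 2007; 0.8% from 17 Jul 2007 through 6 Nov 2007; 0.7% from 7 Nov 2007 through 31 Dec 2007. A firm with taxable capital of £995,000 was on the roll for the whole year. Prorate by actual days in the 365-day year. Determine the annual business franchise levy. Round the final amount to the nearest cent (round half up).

1 Jan – 16 Jul 2007: 197 days at 0.2% → £995,000 × 0.2% × 197/365 = £1,074.0548
17 Jul – 6 Nov 2007: 113 days at 0.8% → £995,000 × 0.8% × 113/365 = £2,464.3288
7 Nov – 31 Dec 2007: 55 days at 0.7% → £995,000 × 0.7% × 55/365 = £1,049.5205
Total = £4,587.9041

£4,587.90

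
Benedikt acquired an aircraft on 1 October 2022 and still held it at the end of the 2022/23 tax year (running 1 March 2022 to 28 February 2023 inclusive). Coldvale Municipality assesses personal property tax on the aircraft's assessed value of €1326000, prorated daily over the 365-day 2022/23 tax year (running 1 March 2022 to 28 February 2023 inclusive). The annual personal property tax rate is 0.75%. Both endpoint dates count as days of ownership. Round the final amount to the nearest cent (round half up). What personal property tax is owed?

€4114.23

Days held (1 October 2022 – 28 February 2023): 151 out of 365
Tax = €1326000 × 0.75% × 151/365 = €4114.2329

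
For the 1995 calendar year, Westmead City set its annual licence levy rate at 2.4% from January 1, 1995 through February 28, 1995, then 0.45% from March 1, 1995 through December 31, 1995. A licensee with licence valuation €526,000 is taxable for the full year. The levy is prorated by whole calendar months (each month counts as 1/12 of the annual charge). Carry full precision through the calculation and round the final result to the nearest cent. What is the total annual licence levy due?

January 1 – February 28, 1995: 2 months at 2.4% → €526,000 × 2.4% × 2/12 = €2,104.0000
March 1 – December 31, 1995: 10 months at 0.45% → €526,000 × 0.45% × 10/12 = €1,972.5000
Total = €4,076.5000

€4,076.50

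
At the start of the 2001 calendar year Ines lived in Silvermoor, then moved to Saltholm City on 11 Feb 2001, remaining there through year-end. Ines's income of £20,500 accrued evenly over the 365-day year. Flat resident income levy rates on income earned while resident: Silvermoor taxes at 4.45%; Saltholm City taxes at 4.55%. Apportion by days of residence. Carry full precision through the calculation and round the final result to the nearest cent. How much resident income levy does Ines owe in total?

Silvermoor, 1 Jan – 10 Feb 2001: 41 days → £20,500 × 4.45% × 41/365 = £102.4719
Saltholm City, 11 Feb – 31 Dec 2001: 324 days → £20,500 × 4.55% × 324/365 = £827.9753
Total = £930.4473

£930.45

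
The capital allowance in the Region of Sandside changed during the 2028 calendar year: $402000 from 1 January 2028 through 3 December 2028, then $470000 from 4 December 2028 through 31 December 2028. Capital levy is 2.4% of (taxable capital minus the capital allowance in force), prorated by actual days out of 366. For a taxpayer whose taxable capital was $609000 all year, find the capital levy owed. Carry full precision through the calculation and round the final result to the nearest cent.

1 January – 3 December 2028: 338 days, exemption $402000 → ($609000 − $402000) × 2.4% × 338/366 = $4587.9344
4 December – 31 December 2028: 28 days, exemption $470000 → ($609000 − $470000) × 2.4% × 28/366 = $255.2131
Total = $4843.1475

$4843.15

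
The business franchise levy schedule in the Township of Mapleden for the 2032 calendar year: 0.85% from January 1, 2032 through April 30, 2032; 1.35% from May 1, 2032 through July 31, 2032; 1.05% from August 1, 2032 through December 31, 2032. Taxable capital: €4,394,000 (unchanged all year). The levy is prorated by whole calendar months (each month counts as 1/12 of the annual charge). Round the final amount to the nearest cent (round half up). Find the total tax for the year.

€46,503.17

January 1 – April 30, 2032: 4 months at 0.85% → €4,394,000 × 0.85% × 4/12 = €12,449.6667
May 1 – July 31, 2032: 3 months at 1.35% → €4,394,000 × 1.35% × 3/12 = €14,829.7500
August 1 – December 31, 2032: 5 months at 1.05% → €4,394,000 × 1.05% × 5/12 = €19,223.7500
Total = €46,503.1667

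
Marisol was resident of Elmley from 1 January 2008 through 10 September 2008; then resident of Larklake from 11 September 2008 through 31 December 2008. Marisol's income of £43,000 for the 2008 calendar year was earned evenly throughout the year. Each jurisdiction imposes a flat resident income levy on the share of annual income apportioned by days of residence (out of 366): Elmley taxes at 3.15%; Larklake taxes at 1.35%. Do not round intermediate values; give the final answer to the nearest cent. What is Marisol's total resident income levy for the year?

£1,117.65

Elmley, 1 January – 10 September 2008: 254 days → £43,000 × 3.15% × 254/366 = £940.0082
Larklake, 11 September – 31 December 2008: 112 days → £43,000 × 1.35% × 112/366 = £177.6393
Total = £1,117.6475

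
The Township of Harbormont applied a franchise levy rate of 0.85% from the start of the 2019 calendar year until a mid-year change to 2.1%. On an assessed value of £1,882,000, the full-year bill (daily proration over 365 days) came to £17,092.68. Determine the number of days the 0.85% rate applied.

Let d = days at the first rate; then 365 − d days at the second rate.
£1,882,000 × [0.85%·d + 2.1%·(365−d)] / 365 = £17,092.68
Solving gives d = 348, so the new rate took effect on December 15, 2019.

348 days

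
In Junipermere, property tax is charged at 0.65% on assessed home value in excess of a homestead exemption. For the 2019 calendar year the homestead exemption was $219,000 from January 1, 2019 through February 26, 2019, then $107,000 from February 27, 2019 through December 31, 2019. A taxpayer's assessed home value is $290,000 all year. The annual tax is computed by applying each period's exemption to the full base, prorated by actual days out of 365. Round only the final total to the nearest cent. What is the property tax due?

$1,075.81

January 1 – February 26, 2019: 57 days, exemption $219,000 → ($290,000 − $219,000) × 0.65% × 57/365 = $72.0699
February 27 – December 31, 2019: 308 days, exemption $107,000 → ($290,000 − $107,000) × 0.65% × 308/365 = $1,003.7425
Total = $1,075.8123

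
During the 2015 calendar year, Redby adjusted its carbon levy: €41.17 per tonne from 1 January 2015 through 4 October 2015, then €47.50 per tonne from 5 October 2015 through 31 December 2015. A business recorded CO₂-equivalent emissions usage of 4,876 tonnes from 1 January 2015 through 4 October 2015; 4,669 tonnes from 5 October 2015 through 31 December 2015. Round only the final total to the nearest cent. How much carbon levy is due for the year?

€422,522.42

1 January – 4 October 2015: 4,876 tonnes at €41.17/tonne → €200,744.92
5 October – 31 December 2015: 4,669 tonnes at €47.50/tonne → €221,777.50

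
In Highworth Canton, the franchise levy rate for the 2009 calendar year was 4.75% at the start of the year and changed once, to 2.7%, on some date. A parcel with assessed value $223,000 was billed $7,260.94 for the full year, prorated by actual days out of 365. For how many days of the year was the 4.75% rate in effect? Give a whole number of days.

99 days

Let d = days at the first rate; then 365 − d days at the second rate.
$223,000 × [4.75%·d + 2.7%·(365−d)] / 365 = $7,260.94
Solving gives d = 99, so the new rate took effect on 10 April 2009.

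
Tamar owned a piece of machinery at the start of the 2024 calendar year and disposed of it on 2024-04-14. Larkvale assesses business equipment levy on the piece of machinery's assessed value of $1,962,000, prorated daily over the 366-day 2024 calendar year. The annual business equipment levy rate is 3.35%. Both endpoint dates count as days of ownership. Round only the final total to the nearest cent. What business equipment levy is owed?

Days held (2024-01-01 to 2024-04-14): 105 out of 366
Tax = $1,962,000 × 3.35% × 105/366 = $18,856.1066

$18,856.11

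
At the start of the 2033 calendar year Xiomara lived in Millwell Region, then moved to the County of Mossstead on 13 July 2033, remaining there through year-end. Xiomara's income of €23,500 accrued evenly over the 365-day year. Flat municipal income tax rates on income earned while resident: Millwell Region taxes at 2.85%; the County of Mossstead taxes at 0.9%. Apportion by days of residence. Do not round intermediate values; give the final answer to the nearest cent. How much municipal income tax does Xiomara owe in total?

Millwell Region, 1 January – 12 July 2033: 193 days → €23,500 × 2.85% × 193/365 = €354.1418
The County of Mossstead, 13 July – 31 December 2033: 172 days → €23,500 × 0.9% × 172/365 = €99.6658
Total = €453.8075

€453.81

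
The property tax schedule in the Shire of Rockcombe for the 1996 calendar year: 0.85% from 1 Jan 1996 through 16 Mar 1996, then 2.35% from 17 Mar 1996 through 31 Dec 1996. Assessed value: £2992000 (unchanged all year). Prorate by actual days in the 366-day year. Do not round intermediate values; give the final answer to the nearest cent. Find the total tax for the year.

1 Jan – 16 Mar 1996: 76 days at 0.85% → £2992000 × 0.85% × 76/366 = £5280.9617
17 Mar – 31 Dec 1996: 290 days at 2.35% → £2992000 × 2.35% × 290/366 = £55711.6940
Total = £60992.6557

£60992.66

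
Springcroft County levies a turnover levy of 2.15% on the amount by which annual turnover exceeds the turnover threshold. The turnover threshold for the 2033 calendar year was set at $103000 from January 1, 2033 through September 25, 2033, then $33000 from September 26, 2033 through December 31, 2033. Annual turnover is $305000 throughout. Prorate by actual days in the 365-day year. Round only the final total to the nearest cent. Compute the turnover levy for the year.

$4742.96

January 1 – September 25, 2033: 268 days, exemption $103000 → ($305000 − $103000) × 2.15% × 268/365 = $3188.8329
September 26 – December 31, 2033: 97 days, exemption $33000 → ($305000 − $33000) × 2.15% × 97/365 = $1554.1260
Total = $4742.9589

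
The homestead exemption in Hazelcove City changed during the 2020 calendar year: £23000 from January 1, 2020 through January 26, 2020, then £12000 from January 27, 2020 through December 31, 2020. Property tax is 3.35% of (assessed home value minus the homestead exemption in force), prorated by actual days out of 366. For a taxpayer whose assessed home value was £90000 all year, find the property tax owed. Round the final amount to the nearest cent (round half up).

January 1 – January 26, 2020: 26 days, exemption £23000 → (£90000 − £23000) × 3.35% × 26/366 = £159.4454
January 27 – December 31, 2020: 340 days, exemption £12000 → (£90000 − £12000) × 3.35% × 340/366 = £2427.3770
Total = £2586.8224

£2586.82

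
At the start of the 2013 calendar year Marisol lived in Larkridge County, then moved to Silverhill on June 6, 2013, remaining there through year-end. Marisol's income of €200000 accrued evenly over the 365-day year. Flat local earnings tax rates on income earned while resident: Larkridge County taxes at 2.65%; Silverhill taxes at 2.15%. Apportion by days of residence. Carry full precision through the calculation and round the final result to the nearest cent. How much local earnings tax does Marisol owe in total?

€4727.40

Larkridge County, January 1 – June 5, 2013: 156 days → €200000 × 2.65% × 156/365 = €2265.2055
Silverhill, June 6 – December 31, 2013: 209 days → €200000 × 2.15% × 209/365 = €2462.1918
Total = €4727.3973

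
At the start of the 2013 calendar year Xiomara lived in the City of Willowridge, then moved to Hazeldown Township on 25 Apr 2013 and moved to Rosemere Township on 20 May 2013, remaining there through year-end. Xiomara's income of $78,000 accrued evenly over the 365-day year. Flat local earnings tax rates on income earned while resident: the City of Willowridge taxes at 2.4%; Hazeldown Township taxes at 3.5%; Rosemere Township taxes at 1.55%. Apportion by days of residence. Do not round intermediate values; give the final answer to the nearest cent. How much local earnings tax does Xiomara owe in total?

The City of Willowridge, 1 Jan – 24 Apr 2013: 114 days → $78,000 × 2.4% × 114/365 = $584.6795
Hazeldown Township, 25 Apr – 19 May 2013: 25 days → $78,000 × 3.5% × 25/365 = $186.9863
Rosemere Township, 20 May – 31 Dec 2013: 226 days → $78,000 × 1.55% × 226/365 = $748.5863
Total = $1,520.2521

$1,520.25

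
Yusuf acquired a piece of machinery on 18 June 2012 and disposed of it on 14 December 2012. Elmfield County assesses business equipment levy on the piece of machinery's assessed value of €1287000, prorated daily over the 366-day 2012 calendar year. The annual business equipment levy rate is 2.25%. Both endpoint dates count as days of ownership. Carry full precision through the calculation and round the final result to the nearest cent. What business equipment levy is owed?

Days held (18 June – 14 December 2012): 180 out of 366
Tax = €1287000 × 2.25% × 180/366 = €14241.3934

€14241.39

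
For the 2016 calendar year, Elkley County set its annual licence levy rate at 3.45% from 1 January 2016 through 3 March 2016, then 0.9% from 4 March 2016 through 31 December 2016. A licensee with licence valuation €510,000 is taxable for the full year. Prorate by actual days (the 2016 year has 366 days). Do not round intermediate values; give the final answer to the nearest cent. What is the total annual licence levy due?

€6,828.57

1 January – 3 March 2016: 63 days at 3.45% → €510,000 × 3.45% × 63/366 = €3,028.6475
4 March – 31 December 2016: 303 days at 0.9% → €510,000 × 0.9% × 303/366 = €3,799.9180
Total = €6,828.5656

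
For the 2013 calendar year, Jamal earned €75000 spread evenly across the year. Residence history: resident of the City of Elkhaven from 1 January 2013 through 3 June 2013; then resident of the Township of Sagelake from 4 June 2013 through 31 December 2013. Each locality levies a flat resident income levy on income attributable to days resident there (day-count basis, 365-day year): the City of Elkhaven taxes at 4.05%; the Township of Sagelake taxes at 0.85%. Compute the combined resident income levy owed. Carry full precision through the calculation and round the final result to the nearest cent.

The City of Elkhaven, 1 January – 3 June 2013: 154 days → €75000 × 4.05% × 154/365 = €1281.5753
The Township of Sagelake, 4 June – 31 December 2013: 211 days → €75000 × 0.85% × 211/365 = €368.5274
Total = €1650.1027

€1650.10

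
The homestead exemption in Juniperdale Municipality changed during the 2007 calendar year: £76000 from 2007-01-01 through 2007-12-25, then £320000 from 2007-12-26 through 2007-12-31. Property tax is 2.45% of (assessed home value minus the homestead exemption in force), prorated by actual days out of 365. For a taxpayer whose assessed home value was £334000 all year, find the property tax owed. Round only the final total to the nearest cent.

£6222.73

2007-01-01 to 2007-12-25: 359 days, exemption £76000 → (£334000 − £76000) × 2.45% × 359/365 = £6217.0932
2007-12-26 to 2007-12-31: 6 days, exemption £320000 → (£334000 − £320000) × 2.45% × 6/365 = £5.6384
Total = £6222.7315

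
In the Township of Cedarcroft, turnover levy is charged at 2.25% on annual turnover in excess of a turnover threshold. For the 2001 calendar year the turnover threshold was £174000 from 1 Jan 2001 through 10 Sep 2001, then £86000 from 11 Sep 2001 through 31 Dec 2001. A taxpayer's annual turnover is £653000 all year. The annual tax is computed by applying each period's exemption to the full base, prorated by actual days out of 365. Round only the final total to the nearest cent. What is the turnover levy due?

£11385.06

1 Jan – 10 Sep 2001: 253 days, exemption £174000 → (£653000 − £174000) × 2.25% × 253/365 = £7470.4315
11 Sep – 31 Dec 2001: 112 days, exemption £86000 → (£653000 − £86000) × 2.25% × 112/365 = £3914.6301
Total = £11385.0616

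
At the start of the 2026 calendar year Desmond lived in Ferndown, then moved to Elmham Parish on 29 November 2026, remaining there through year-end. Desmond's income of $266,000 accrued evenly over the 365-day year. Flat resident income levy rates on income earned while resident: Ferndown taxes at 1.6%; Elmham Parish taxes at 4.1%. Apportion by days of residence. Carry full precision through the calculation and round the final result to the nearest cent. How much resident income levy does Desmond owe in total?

$4,857.23

Ferndown, 1 January – 28 November 2026: 332 days → $266,000 × 1.6% × 332/365 = $3,871.2110
Elmham Parish, 29 November – 31 December 2026: 33 days → $266,000 × 4.1% × 33/365 = $986.0219
Total = $4,857.2329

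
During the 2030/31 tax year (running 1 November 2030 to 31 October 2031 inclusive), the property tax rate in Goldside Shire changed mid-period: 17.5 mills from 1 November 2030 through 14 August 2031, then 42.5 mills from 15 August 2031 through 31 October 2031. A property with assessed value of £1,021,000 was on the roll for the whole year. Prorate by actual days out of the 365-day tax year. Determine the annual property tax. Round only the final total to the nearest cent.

£23,322.16

1 November 2030 – 14 August 2031: 287 days at 17.5 mills → £1,021,000 × 1.75% × 287/365 = £14,049.2397
15 August – 31 October 2031: 78 days at 42.5 mills → £1,021,000 × 4.25% × 78/365 = £9,272.9178
Total = £23,322.1575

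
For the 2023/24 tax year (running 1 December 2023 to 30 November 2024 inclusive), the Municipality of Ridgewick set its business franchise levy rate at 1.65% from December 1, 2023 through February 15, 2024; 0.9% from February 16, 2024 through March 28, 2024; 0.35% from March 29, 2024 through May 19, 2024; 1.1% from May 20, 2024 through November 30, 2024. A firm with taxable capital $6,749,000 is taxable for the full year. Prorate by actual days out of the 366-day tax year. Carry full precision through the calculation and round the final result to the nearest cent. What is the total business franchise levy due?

$73,307.79

December 1, 2023 – February 15, 2024: 77 days at 1.65% → $6,749,000 × 1.65% × 77/366 = $23,427.8811
February 16 – March 28, 2024: 42 days at 0.9% → $6,749,000 × 0.9% × 42/366 = $6,970.2787
March 29 – May 19, 2024: 52 days at 0.35% → $6,749,000 × 0.35% × 52/366 = $3,356.0601
May 20 – November 30, 2024: 195 days at 1.1% → $6,749,000 × 1.1% × 195/366 = $39,553.5656
Total = $73,307.7855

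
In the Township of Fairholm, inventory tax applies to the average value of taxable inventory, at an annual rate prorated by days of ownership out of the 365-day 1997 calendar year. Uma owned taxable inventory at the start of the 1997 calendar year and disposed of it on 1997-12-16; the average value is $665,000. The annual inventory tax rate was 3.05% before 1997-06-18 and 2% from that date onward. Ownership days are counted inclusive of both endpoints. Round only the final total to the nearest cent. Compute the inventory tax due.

$15,967.29

1997-01-01 to 1997-06-17: 168 days at 3.05% → $665,000 × 3.05% × 168/365 = $9,335.5068
1997-06-18 to 1997-12-16: 182 days at 2% → $665,000 × 2% × 182/365 = $6,631.7808
Total = $15,967.2877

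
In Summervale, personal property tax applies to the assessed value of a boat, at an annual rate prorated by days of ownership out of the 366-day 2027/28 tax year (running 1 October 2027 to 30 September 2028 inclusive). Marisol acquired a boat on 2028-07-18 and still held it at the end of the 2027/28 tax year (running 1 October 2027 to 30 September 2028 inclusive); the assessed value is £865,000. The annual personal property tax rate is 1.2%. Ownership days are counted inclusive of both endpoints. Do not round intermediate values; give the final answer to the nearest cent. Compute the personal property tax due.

£2,127.05

Days held (2028-07-18 to 2028-09-30): 75 out of 366
Tax = £865,000 × 1.2% × 75/366 = £2,127.0492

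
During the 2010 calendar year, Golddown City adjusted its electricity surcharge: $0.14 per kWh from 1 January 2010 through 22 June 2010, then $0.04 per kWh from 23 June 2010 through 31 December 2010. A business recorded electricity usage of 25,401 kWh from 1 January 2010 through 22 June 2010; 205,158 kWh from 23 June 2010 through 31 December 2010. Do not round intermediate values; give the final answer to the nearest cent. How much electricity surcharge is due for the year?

$11,762.46

1 January – 22 June 2010: 25,401 kWh at $0.14/kWh → $3,556.14
23 June – 31 December 2010: 205,158 kWh at $0.04/kWh → $8,206.32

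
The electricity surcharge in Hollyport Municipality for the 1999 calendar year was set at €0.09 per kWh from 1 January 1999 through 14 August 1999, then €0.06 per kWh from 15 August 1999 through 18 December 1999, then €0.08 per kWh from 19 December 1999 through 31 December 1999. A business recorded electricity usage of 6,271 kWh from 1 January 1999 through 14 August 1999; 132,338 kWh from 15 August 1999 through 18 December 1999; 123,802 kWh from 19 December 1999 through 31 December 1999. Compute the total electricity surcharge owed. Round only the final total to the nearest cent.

€18,408.83

1 January – 14 August 1999: 6,271 kWh at €0.09/kWh → €564.39
15 August – 18 December 1999: 132,338 kWh at €0.06/kWh → €7,940.28
19 December – 31 December 1999: 123,802 kWh at €0.08/kWh → €9,904.16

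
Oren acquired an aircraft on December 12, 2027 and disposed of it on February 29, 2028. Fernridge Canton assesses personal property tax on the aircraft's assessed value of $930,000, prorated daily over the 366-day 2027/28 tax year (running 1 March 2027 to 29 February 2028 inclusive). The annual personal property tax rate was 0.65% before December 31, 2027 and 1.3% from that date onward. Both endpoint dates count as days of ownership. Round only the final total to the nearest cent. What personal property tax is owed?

$2,328.81

December 12 – December 30, 2027: 19 days at 0.65% → $930,000 × 0.65% × 19/366 = $313.8115
December 31, 2027 – February 29, 2028: 61 days at 1.3% → $930,000 × 1.3% × 61/366 = $2,015.0000
Total = $2,328.8115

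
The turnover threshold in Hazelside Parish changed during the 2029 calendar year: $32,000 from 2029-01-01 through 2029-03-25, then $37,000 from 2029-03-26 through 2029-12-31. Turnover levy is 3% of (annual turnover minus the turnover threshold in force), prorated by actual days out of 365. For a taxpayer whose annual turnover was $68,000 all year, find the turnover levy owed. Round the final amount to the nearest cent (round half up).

2029-01-01 to 2029-03-25: 84 days, exemption $32,000 → ($68,000 − $32,000) × 3% × 84/365 = $248.5479
2029-03-26 to 2029-12-31: 281 days, exemption $37,000 → ($68,000 − $37,000) × 3% × 281/365 = $715.9726
Total = $964.5205

$964.52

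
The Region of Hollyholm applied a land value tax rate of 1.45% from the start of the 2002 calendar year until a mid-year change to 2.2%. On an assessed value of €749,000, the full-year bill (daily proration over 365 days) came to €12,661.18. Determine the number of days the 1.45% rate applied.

Let d = days at the first rate; then 365 − d days at the second rate.
€749,000 × [1.45%·d + 2.2%·(365−d)] / 365 = €12,661.18
Solving gives d = 248, so the new rate took effect on 6 September 2002.

248 days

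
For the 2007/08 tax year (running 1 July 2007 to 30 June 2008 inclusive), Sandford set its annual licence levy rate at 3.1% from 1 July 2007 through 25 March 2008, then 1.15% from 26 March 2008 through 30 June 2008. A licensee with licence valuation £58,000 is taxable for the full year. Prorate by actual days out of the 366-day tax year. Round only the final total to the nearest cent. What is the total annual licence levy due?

1 July 2007 – 25 March 2008: 269 days at 3.1% → £58,000 × 3.1% × 269/366 = £1,321.4809
26 March – 30 June 2008: 97 days at 1.15% → £58,000 × 1.15% × 97/366 = £176.7732
Total = £1,498.2541

£1,498.25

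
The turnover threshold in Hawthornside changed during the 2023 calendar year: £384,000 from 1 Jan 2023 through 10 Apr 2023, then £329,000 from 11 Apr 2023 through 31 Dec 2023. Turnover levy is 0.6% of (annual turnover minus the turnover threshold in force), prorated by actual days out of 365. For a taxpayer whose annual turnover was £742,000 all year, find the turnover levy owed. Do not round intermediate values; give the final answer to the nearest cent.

£2,387.59

1 Jan – 10 Apr 2023: 100 days, exemption £384,000 → (£742,000 − £384,000) × 0.6% × 100/365 = £588.4932
11 Apr – 31 Dec 2023: 265 days, exemption £329,000 → (£742,000 − £329,000) × 0.6% × 265/365 = £1,799.0959
Total = £2,387.5890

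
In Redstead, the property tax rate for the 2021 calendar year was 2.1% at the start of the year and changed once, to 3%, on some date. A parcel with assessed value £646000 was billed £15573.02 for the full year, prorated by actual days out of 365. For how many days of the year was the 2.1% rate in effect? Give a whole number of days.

239 days

Let d = days at the first rate; then 365 − d days at the second rate.
£646000 × [2.1%·d + 3%·(365−d)] / 365 = £15573.02
Solving gives d = 239, so the new rate took effect on August 28, 2021.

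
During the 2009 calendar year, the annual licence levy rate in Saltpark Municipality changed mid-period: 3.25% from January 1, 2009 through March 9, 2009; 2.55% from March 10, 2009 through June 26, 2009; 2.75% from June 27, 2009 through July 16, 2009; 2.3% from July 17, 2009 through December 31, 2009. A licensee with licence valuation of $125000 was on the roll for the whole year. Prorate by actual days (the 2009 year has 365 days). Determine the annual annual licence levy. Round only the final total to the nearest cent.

$3220.38

January 1 – March 9, 2009: 68 days at 3.25% → $125000 × 3.25% × 68/365 = $756.8493
March 10 – June 26, 2009: 109 days at 2.55% → $125000 × 2.55% × 109/365 = $951.8836
June 27 – July 16, 2009: 20 days at 2.75% → $125000 × 2.75% × 20/365 = $188.3562
July 17 – December 31, 2009: 168 days at 2.3% → $125000 × 2.3% × 168/365 = $1323.2877
Total = $3220.3767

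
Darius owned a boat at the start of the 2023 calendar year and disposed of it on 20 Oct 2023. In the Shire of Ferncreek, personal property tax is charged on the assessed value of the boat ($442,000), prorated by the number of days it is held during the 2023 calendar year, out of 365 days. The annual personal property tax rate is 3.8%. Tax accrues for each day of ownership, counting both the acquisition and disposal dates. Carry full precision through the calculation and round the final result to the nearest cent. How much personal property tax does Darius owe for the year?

$13,482.82

Days held (1 Jan – 20 Oct 2023): 293 out of 365
Tax = $442,000 × 3.8% × 293/365 = $13,482.8164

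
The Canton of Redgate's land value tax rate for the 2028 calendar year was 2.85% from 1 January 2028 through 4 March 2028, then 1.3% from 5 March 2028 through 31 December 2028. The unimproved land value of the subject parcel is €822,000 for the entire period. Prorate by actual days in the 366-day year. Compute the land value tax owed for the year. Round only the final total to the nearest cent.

€12,913.93

1 January – 4 March 2028: 64 days at 2.85% → €822,000 × 2.85% × 64/366 = €4,096.5246
5 March – 31 December 2028: 302 days at 1.3% → €822,000 × 1.3% × 302/366 = €8,817.4098
Total = €12,913.9344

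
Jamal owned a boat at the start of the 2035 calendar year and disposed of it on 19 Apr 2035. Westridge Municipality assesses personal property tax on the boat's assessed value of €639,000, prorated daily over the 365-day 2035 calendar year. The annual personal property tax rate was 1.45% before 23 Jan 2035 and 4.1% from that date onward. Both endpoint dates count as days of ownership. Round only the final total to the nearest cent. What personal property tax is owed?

1 Jan – 22 Jan 2035: 22 days at 1.45% → €639,000 × 1.45% × 22/365 = €558.4685
23 Jan – 19 Apr 2035: 87 days at 4.1% → €639,000 × 4.1% × 87/365 = €6,244.6932
Total = €6,803.1616

€6,803.16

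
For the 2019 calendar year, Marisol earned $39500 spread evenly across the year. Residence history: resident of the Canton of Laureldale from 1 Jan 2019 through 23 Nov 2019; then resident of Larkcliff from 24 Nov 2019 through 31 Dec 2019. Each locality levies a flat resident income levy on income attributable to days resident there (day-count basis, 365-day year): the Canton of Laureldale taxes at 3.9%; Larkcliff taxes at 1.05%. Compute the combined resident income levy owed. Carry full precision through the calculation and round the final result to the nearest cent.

The Canton of Laureldale, 1 Jan – 23 Nov 2019: 327 days → $39500 × 3.9% × 327/365 = $1380.1192
Larkcliff, 24 Nov – 31 Dec 2019: 38 days → $39500 × 1.05% × 38/365 = $43.1795
Total = $1423.2986

$1423.30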